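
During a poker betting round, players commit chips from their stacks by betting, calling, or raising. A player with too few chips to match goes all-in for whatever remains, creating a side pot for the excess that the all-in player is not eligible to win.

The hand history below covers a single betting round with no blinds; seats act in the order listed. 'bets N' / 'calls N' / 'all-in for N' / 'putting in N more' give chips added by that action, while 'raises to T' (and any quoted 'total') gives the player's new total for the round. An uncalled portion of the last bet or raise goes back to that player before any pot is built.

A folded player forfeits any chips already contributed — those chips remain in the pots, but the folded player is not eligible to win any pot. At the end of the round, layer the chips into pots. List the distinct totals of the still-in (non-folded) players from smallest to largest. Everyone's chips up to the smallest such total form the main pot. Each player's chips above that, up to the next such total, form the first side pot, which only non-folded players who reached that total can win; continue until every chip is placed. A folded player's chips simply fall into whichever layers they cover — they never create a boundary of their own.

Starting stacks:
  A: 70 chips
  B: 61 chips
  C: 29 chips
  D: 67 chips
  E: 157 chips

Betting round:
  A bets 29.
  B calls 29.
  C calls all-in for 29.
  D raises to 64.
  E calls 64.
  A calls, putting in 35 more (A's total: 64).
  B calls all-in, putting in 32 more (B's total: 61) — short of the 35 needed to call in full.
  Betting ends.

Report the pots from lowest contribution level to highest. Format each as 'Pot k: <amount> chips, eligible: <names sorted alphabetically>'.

Pot 1: 145 chips, eligible: A, B, C, D, E
Pot 2: 128 chips, eligible: A, B, D, E
Pot 3: 9 chips, eligible: A, D, E

Derivation:
Contributions: A=64, B=61, C=29, D=64, E=64
Pot levels (distinct totals of non-folded players): 29, 61, 64
Layer 1-29: 29 each from A, B, C, D, E = 29*5 = 145 chips; eligible A, B, C, D, E
Layer 30-61: 32 each from A, B, D, E = 32*4 = 128 chips; eligible A, B, D, E
Layer 62-64: 3 each from A, D, E = 3*3 = 9 chips; eligible A, D, E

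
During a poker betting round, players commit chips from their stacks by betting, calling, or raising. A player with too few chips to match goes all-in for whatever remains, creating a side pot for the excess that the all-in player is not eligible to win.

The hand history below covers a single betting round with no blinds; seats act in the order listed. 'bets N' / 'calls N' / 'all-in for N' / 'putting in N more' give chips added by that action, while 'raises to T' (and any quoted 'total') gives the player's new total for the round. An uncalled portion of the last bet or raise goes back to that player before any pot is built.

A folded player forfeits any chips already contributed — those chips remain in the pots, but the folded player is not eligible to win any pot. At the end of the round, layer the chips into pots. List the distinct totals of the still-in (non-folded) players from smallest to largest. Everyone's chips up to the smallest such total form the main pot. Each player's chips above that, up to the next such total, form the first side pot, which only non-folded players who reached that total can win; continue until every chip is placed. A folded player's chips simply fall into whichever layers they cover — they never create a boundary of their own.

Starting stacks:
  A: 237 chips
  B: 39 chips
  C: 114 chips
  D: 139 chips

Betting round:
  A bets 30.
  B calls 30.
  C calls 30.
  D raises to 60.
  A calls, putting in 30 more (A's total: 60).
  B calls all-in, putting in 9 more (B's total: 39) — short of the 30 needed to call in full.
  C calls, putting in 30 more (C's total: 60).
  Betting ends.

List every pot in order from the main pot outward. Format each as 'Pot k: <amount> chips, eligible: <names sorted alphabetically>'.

Contributions: A=60, B=39, C=60, D=60
Pot levels (distinct totals of non-folded players): 39, 60
Layer 1-39: 39 each from A, B, C, D = 39*4 = 156 chips; eligible A, B, C, D
Layer 40-60: 21 each from A, C, D = 21*3 = 63 chips; eligible A, C, D

Pot 1: 156 chips, eligible: A, B, C, D
Pot 2: 63 chips, eligible: A, C, D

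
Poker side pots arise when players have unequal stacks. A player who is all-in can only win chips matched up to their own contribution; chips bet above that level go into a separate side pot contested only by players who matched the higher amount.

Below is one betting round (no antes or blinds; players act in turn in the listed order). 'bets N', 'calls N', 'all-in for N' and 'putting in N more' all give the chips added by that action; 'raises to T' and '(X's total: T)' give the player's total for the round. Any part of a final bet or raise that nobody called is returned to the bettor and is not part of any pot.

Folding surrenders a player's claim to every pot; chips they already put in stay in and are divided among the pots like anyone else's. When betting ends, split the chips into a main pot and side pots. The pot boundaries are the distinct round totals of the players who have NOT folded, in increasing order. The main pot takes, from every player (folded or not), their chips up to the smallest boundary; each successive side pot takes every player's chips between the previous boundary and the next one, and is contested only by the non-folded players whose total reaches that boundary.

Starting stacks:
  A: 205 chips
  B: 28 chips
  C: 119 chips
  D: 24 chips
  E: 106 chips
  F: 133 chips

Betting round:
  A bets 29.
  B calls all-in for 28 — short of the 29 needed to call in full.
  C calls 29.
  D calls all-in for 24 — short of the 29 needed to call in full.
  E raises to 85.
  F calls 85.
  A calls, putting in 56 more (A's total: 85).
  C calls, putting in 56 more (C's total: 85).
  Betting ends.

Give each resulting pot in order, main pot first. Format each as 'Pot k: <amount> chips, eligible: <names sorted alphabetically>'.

Pot 1: 144 chips, eligible: A, B, C, D, E, F
Pot 2: 20 chips, eligible: A, B, C, E, F
Pot 3: 228 chips, eligible: A, C, E, F

Derivation:
Contributions: A=85, B=28, C=85, D=24, E=85, F=85
Pot levels (distinct totals of non-folded players): 24, 28, 85
Layer 1-24: 24 each from A, B, C, D, E, F = 24*6 = 144 chips; eligible A, B, C, D, E, F
Layer 25-28: 4 each from A, B, C, E, F = 4*5 = 20 chips; eligible A, B, C, E, F
Layer 29-85: 57 each from A, C, E, F = 57*4 = 228 chips; eligible A, C, E, F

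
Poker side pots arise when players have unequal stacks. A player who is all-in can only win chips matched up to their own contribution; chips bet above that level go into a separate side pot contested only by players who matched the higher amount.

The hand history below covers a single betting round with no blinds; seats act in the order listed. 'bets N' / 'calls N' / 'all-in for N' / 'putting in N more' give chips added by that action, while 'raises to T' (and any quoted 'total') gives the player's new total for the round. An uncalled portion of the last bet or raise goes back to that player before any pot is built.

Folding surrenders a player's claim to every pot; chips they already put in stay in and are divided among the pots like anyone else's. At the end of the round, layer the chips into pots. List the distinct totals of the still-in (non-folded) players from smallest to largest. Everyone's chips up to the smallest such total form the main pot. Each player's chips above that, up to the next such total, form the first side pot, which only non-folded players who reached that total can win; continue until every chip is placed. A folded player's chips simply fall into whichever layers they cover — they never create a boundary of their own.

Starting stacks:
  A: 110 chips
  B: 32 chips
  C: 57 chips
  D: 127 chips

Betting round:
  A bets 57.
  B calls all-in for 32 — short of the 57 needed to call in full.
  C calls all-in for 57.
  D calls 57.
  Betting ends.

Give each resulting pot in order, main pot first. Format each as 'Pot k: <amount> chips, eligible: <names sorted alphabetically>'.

Pot 1: 128 chips, eligible: A, B, C, D
Pot 2: 75 chips, eligible: A, C, D

Derivation:
Contributions: A=57, B=32, C=57, D=57
Pot levels (distinct totals of non-folded players): 32, 57
Layer 1-32: 32 each from A, B, C, D = 32*4 = 128 chips; eligible A, B, C, D
Layer 33-57: 25 each from A, C, D = 25*3 = 75 chips; eligible A, C, D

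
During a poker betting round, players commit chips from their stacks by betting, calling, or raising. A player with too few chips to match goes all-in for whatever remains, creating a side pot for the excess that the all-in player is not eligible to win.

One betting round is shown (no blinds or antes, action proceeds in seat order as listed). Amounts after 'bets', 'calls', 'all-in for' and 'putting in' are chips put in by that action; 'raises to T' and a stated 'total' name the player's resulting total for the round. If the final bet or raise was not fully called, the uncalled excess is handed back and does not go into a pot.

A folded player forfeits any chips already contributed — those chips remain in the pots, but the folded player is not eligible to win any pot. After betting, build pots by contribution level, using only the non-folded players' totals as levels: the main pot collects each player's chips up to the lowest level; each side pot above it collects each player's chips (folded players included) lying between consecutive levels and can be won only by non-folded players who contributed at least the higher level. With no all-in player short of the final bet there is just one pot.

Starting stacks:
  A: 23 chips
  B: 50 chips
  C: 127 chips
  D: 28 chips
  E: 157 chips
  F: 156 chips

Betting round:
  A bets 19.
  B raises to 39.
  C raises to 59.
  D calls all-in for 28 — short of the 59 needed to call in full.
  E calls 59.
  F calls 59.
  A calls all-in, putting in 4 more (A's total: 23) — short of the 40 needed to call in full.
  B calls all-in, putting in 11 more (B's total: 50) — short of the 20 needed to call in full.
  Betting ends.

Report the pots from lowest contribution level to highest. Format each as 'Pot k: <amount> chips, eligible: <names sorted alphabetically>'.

Contributions: A=23, B=50, C=59, D=28, E=59, F=59
Pot levels (distinct totals of non-folded players): 23, 28, 50, 59
Layer 1-23: 23 each from A, B, C, D, E, F = 23*6 = 138 chips; eligible A, B, C, D, E, F
Layer 24-28: 5 each from B, C, D, E, F = 5*5 = 25 chips; eligible B, C, D, E, F
Layer 29-50: 22 each from B, C, E, F = 22*4 = 88 chips; eligible B, C, E, F
Layer 51-59: 9 each from C, E, F = 9*3 = 27 chips; eligible C, E, F

Pot 1: 138 chips, eligible: A, B, C, D, E, F
Pot 2: 25 chips, eligible: B, C, D, E, F
Pot 3: 88 chips, eligible: B, C, E, F
Pot 4: 27 chips, eligible: C, E, F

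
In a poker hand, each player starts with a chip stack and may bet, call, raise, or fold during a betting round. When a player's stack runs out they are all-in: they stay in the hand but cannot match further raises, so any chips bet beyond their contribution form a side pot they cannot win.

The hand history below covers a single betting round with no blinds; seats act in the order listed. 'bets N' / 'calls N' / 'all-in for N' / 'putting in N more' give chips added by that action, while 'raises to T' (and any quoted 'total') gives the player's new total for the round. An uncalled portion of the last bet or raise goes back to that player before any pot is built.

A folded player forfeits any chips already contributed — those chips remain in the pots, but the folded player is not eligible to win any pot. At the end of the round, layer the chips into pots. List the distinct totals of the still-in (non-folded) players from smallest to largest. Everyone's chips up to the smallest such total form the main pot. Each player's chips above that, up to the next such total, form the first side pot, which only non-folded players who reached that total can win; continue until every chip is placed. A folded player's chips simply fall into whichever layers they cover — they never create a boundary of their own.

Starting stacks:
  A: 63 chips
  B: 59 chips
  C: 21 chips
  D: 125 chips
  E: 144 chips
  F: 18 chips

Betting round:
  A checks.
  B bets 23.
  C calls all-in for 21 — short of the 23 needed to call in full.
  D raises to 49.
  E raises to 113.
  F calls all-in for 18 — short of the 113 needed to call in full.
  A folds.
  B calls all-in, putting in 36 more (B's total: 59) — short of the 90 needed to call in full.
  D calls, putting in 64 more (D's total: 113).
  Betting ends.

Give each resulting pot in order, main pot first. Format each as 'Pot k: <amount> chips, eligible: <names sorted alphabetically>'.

Pot 1: 90 chips, eligible: B, C, D, E, F
Pot 2: 12 chips, eligible: B, C, D, E
Pot 3: 114 chips, eligible: B, D, E
Pot 4: 108 chips, eligible: D, E

Derivation:
Contributions: B=59, C=21, D=113, E=113, F=18
Folded: A
Pot levels (distinct totals of non-folded players): 18, 21, 59, 113
Layer 1-18: 18 each from B, C, D, E, F = 18*5 = 90 chips; eligible B, C, D, E, F
Layer 19-21: 3 each from B, C, D, E = 3*4 = 12 chips; eligible B, C, D, E
Layer 22-59: 38 each from B, D, E = 38*3 = 114 chips; eligible B, D, E
Layer 60-113: 54 each from D, E = 54*2 = 108 chips; eligible D, E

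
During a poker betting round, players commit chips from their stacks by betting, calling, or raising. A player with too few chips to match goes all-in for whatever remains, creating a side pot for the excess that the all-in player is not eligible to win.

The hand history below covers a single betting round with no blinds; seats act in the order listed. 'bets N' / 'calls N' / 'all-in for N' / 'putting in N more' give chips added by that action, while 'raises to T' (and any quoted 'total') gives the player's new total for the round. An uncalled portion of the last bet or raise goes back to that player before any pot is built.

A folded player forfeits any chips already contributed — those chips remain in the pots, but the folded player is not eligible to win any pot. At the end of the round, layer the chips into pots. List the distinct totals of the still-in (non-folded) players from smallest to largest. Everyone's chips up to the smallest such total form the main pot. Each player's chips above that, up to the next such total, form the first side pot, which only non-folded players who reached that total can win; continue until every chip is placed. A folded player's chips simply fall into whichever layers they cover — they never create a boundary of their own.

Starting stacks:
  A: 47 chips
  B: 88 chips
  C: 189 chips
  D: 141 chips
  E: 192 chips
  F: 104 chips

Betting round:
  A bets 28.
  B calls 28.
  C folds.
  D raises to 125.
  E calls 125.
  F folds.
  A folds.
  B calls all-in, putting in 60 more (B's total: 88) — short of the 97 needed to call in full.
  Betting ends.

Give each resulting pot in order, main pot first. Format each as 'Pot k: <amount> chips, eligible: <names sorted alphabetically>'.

Pot 1: 292 chips, eligible: B, D, E
Pot 2: 74 chips, eligible: D, E

Derivation:
Contributions: A=28, B=88, D=125, E=125
Folded: A, C, F
Pot levels (distinct totals of non-folded players): 88, 125
Layer 1-88: A 28 + B 88 + D 88 + E 88 = 292 chips; eligible B, D, E
Layer 89-125: 37 each from D, E = 37*2 = 74 chips; eligible D, E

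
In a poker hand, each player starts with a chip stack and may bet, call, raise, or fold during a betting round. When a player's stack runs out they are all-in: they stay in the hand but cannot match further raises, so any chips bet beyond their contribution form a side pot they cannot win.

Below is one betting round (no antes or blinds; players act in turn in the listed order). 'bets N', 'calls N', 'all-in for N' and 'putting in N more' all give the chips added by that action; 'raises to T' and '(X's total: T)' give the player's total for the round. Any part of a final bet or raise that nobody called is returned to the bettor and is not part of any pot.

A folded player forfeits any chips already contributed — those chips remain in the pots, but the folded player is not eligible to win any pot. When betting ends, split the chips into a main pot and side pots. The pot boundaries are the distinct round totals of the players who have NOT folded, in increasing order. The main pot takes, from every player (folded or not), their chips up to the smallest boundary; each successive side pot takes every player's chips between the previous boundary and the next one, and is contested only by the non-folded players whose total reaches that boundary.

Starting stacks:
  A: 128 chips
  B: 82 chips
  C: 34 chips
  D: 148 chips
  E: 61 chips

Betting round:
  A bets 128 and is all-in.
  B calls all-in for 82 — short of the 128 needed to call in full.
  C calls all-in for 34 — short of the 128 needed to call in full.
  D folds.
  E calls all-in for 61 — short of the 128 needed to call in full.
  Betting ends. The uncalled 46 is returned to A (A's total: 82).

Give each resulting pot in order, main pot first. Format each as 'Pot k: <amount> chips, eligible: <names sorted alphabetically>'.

Pot 1: 136 chips, eligible: A, B, C, E
Pot 2: 81 chips, eligible: A, B, E
Pot 3: 42 chips, eligible: A, B

Derivation:
Contributions (after 46 returned to A): A=82, B=82, C=34, E=61
Folded: D
Pot levels (distinct totals of non-folded players): 34, 61, 82
Layer 1-34: 34 each from A, B, C, E = 34*4 = 136 chips; eligible A, B, C, E
Layer 35-61: 27 each from A, B, E = 27*3 = 81 chips; eligible A, B, E
Layer 62-82: 21 each from A, B = 21*2 = 42 chips; eligible A, B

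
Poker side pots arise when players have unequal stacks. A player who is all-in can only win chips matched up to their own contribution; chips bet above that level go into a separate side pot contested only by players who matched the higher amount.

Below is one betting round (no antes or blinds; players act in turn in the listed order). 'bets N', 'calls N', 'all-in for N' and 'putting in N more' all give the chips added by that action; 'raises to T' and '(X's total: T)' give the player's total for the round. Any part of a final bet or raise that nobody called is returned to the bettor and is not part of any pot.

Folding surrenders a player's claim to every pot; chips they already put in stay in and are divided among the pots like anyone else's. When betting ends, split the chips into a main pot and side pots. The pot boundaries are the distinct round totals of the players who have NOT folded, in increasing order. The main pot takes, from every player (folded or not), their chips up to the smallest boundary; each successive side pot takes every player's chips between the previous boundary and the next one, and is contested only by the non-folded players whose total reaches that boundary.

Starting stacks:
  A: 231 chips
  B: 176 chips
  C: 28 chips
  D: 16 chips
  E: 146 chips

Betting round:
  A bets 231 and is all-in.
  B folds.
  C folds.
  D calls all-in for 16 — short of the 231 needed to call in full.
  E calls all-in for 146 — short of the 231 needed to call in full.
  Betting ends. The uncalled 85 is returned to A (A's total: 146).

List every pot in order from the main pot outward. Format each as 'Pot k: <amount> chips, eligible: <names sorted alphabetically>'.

Pot 1: 48 chips, eligible: A, D, E
Pot 2: 260 chips, eligible: A, E

Derivation:
Contributions (after 85 returned to A): A=146, D=16, E=146
Folded: B, C
Pot levels (distinct totals of non-folded players): 16, 146
Layer 1-16: 16 each from A, D, E = 16*3 = 48 chips; eligible A, D, E
Layer 17-146: 130 each from A, E = 130*2 = 260 chips; eligible A, E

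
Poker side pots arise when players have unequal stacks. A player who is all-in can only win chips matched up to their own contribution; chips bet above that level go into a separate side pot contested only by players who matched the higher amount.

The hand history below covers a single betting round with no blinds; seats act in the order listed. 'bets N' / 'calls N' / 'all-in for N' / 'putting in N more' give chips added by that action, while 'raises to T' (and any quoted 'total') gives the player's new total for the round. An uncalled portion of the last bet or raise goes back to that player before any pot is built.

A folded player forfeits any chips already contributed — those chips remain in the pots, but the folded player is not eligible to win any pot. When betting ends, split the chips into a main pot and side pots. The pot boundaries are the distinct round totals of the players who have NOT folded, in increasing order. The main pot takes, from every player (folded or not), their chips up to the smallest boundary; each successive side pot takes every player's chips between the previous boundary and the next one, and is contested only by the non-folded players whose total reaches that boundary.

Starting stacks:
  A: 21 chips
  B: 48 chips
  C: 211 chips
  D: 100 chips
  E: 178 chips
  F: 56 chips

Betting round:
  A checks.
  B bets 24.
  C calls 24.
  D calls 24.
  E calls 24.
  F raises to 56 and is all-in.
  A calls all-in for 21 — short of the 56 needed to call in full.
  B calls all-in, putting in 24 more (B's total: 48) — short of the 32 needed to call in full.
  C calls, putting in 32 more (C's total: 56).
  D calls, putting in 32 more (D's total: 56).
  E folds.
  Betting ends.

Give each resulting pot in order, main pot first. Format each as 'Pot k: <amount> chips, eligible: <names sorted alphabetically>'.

Contributions: A=21, B=48, C=56, D=56, E=24, F=56
Folded: E
Pot levels (distinct totals of non-folded players): 21, 48, 56
Layer 1-21: 21 each from A, B, C, D, E, F = 21*6 = 126 chips; eligible A, B, C, D, F
Layer 22-48: B 27 + C 27 + D 27 + E 3 + F 27 = 111 chips; eligible B, C, D, F
Layer 49-56: 8 each from C, D, F = 8*3 = 24 chips; eligible C, D, F

Pot 1: 126 chips, eligible: A, B, C, D, F
Pot 2: 111 chips, eligible: B, C, D, F
Pot 3: 24 chips, eligible: C, D, F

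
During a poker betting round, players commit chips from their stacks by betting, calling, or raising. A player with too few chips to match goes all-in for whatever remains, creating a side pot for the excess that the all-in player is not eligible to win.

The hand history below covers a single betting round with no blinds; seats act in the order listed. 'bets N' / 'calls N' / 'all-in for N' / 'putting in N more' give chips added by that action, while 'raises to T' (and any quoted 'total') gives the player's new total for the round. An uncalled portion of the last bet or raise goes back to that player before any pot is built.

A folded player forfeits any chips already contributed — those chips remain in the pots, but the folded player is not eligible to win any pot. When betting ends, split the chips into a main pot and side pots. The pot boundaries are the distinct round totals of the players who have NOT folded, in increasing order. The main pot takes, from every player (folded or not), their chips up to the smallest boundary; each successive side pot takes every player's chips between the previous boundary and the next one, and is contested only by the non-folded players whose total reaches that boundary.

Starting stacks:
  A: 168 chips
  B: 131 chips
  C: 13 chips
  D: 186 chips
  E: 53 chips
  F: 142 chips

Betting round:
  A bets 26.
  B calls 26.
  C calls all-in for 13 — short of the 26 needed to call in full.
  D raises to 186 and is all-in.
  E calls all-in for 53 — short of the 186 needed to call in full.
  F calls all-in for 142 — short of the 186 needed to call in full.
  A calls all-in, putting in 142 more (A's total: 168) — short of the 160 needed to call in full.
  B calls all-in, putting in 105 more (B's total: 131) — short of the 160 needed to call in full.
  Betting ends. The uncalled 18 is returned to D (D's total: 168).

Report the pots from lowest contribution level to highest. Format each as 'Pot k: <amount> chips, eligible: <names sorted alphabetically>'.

Pot 1: 78 chips, eligible: A, B, C, D, E, F
Pot 2: 200 chips, eligible: A, B, D, E, F
Pot 3: 312 chips, eligible: A, B, D, F
Pot 4: 33 chips, eligible: A, D, F
Pot 5: 52 chips, eligible: A, D

Derivation:
Contributions (after 18 returned to D): A=168, B=131, C=13, D=168, E=53, F=142
Pot levels (distinct totals of non-folded players): 13, 53, 131, 142, 168
Layer 1-13: 13 each from A, B, C, D, E, F = 13*6 = 78 chips; eligible A, B, C, D, E, F
Layer 14-53: 40 each from A, B, D, E, F = 40*5 = 200 chips; eligible A, B, D, E, F
Layer 54-131: 78 each from A, B, D, F = 78*4 = 312 chips; eligible A, B, D, F
Layer 132-142: 11 each from A, D, F = 11*3 = 33 chips; eligible A, D, F
Layer 143-168: 26 each from A, D = 26*2 = 52 chips; eligible A, D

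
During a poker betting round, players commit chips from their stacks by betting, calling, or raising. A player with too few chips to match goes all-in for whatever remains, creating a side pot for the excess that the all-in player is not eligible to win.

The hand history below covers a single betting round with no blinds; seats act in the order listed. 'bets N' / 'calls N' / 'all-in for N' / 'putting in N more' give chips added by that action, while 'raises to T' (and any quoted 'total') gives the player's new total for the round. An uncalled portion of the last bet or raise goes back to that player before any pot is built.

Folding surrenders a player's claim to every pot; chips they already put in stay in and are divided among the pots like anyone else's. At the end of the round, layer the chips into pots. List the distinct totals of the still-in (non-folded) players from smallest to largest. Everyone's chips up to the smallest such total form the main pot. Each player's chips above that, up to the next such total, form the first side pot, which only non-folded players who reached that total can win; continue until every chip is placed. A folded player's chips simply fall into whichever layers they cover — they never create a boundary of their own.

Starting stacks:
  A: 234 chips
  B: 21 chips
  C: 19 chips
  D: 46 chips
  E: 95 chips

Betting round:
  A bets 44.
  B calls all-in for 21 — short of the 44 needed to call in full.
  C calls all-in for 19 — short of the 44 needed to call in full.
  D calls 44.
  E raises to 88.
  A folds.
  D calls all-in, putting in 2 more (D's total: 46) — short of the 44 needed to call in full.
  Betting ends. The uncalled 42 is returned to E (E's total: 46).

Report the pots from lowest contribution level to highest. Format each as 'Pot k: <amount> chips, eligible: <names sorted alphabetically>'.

Contributions (after 42 returned to E): A=44, B=21, C=19, D=46, E=46
Folded: A
Pot levels (distinct totals of non-folded players): 19, 21, 46
Layer 1-19: 19 each from A, B, C, D, E = 19*5 = 95 chips; eligible B, C, D, E
Layer 20-21: 2 each from A, B, D, E = 2*4 = 8 chips; eligible B, D, E
Layer 22-46: A 23 + D 25 + E 25 = 73 chips; eligible D, E

Pot 1: 95 chips, eligible: B, C, D, E
Pot 2: 8 chips, eligible: B, D, E
Pot 3: 73 chips, eligible: D, E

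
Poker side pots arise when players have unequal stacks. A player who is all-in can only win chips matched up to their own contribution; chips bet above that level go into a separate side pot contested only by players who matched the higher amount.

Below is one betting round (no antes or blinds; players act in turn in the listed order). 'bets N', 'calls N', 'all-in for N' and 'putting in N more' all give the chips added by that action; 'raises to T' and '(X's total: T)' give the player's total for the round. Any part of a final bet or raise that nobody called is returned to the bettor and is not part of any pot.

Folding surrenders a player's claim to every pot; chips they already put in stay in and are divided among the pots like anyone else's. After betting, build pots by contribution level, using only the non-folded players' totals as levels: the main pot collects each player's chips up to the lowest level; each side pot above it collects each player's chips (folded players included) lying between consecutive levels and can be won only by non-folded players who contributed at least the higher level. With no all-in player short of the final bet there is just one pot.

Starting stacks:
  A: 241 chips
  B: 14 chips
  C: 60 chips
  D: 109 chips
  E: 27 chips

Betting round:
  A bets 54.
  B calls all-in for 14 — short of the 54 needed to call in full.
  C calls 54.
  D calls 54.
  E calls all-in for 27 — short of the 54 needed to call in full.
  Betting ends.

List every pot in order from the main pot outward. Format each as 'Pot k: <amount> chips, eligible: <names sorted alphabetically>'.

Contributions: A=54, B=14, C=54, D=54, E=27
Pot levels (distinct totals of non-folded players): 14, 27, 54
Layer 1-14: 14 each from A, B, C, D, E = 14*5 = 70 chips; eligible A, B, C, D, E
Layer 15-27: 13 each from A, C, D, E = 13*4 = 52 chips; eligible A, C, D, E
Layer 28-54: 27 each from A, C, D = 27*3 = 81 chips; eligible A, C, D

Pot 1: 70 chips, eligible: A, B, C, D, E
Pot 2: 52 chips, eligible: A, C, D, E
Pot 3: 81 chips, eligible: A, C, D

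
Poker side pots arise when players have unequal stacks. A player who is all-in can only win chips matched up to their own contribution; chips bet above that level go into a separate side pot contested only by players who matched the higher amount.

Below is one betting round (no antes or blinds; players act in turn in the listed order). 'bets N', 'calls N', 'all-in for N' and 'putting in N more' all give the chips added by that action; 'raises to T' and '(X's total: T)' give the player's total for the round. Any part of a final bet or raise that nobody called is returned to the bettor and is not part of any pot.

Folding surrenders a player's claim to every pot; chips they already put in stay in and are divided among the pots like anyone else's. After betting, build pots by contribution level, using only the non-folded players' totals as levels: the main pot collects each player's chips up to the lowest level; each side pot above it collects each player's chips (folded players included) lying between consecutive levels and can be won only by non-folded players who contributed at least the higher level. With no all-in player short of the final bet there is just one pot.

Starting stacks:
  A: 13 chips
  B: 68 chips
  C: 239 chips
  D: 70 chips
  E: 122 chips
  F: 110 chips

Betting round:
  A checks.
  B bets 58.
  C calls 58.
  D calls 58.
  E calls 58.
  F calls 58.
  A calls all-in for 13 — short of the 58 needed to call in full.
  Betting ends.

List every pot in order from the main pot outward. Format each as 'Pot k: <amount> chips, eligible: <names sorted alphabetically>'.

Contributions: A=13, B=58, C=58, D=58, E=58, F=58
Pot levels (distinct totals of non-folded players): 13, 58
Layer 1-13: 13 each from A, B, C, D, E, F = 13*6 = 78 chips; eligible A, B, C, D, E, F
Layer 14-58: 45 each from B, C, D, E, F = 45*5 = 225 chips; eligible B, C, D, E, F

Pot 1: 78 chips, eligible: A, B, C, D, E, F
Pot 2: 225 chips, eligible: B, C, D, E, F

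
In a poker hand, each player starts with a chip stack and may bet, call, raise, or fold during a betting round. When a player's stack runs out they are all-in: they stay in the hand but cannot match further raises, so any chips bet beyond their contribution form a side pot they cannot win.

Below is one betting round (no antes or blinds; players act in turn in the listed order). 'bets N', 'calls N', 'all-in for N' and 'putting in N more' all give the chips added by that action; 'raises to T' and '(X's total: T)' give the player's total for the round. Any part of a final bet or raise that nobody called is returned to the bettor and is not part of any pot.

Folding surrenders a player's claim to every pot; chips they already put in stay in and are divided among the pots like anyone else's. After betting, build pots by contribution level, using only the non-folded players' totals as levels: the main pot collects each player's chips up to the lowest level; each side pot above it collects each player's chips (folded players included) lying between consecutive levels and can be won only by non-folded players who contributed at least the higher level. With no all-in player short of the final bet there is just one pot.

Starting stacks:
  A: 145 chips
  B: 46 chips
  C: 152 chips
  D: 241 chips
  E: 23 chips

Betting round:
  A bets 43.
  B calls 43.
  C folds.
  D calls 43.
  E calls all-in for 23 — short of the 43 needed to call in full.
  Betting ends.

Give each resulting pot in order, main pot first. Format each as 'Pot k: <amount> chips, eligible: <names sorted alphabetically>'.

Contributions: A=43, B=43, D=43, E=23
Folded: C
Pot levels (distinct totals of non-folded players): 23, 43
Layer 1-23: 23 each from A, B, D, E = 23*4 = 92 chips; eligible A, B, D, E
Layer 24-43: 20 each from A, B, D = 20*3 = 60 chips; eligible A, B, D

Pot 1: 92 chips, eligible: A, B, D, E
Pot 2: 60 chips, eligible: A, B, D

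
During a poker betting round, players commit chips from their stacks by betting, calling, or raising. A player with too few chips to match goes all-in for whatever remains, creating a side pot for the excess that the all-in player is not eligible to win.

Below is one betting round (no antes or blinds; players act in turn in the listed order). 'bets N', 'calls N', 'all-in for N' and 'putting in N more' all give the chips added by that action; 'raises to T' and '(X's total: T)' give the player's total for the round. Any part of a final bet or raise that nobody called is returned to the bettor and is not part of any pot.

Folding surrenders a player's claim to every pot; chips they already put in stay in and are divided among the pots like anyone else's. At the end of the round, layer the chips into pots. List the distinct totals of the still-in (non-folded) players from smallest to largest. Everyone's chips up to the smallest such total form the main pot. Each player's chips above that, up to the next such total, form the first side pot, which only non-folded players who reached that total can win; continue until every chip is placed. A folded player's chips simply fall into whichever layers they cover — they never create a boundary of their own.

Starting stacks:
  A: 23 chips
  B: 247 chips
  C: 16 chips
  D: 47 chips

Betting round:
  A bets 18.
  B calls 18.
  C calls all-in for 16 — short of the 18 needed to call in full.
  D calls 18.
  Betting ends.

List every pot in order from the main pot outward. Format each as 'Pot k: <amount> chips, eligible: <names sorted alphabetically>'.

Pot 1: 64 chips, eligible: A, B, C, D
Pot 2: 6 chips, eligible: A, B, D

Derivation:
Contributions: A=18, B=18, C=16, D=18
Pot levels (distinct totals of non-folded players): 16, 18
Layer 1-16: 16 each from A, B, C, D = 16*4 = 64 chips; eligible A, B, C, D
Layer 17-18: 2 each from A, B, D = 2*3 = 6 chips; eligible A, B, D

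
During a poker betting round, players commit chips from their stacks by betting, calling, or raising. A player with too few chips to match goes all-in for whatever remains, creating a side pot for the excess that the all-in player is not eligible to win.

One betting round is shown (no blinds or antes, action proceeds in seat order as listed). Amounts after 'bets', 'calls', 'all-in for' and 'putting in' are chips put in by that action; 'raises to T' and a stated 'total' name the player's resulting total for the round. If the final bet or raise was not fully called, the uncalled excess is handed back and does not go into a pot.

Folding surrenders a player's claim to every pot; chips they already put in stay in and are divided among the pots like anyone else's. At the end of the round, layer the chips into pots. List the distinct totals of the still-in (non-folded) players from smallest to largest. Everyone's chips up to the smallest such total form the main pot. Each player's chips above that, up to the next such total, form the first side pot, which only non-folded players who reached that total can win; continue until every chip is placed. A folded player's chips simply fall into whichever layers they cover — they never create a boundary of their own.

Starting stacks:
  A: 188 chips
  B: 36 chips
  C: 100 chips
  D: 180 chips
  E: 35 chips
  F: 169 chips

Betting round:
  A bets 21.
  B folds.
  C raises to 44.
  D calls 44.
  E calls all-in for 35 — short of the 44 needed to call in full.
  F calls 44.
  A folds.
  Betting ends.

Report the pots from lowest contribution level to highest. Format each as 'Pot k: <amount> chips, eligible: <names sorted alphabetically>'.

Contributions: A=21, C=44, D=44, E=35, F=44
Folded: A, B
Pot levels (distinct totals of non-folded players): 35, 44
Layer 1-35: A 21 + C 35 + D 35 + E 35 + F 35 = 161 chips; eligible C, D, E, F
Layer 36-44: 9 each from C, D, F = 9*3 = 27 chips; eligible C, D, F

Pot 1: 161 chips, eligible: C, D, E, F
Pot 2: 27 chips, eligible: C, D, F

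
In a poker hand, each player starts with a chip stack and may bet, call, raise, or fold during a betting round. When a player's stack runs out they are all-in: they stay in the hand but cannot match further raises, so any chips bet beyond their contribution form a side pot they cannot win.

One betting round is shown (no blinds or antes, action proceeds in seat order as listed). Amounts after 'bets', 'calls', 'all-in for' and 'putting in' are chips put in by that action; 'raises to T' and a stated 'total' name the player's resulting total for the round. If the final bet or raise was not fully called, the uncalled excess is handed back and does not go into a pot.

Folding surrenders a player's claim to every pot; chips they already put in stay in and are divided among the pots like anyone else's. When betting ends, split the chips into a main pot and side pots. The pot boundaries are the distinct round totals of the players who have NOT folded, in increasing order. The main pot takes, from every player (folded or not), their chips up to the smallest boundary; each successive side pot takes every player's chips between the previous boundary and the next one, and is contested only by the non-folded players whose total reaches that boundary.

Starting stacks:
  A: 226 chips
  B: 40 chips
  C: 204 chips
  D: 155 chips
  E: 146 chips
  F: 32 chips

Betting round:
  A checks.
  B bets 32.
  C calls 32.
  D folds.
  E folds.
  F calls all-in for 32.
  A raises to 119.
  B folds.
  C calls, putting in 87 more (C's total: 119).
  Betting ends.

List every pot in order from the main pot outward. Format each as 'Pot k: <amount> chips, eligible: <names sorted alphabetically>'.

Pot 1: 128 chips, eligible: A, C, F
Pot 2: 174 chips, eligible: A, C

Derivation:
Contributions: A=119, B=32, C=119, F=32
Folded: B, D, E
Pot levels (distinct totals of non-folded players): 32, 119
Layer 1-32: 32 each from A, B, C, F = 32*4 = 128 chips; eligible A, C, F
Layer 33-119: 87 each from A, C = 87*2 = 174 chips; eligible A, C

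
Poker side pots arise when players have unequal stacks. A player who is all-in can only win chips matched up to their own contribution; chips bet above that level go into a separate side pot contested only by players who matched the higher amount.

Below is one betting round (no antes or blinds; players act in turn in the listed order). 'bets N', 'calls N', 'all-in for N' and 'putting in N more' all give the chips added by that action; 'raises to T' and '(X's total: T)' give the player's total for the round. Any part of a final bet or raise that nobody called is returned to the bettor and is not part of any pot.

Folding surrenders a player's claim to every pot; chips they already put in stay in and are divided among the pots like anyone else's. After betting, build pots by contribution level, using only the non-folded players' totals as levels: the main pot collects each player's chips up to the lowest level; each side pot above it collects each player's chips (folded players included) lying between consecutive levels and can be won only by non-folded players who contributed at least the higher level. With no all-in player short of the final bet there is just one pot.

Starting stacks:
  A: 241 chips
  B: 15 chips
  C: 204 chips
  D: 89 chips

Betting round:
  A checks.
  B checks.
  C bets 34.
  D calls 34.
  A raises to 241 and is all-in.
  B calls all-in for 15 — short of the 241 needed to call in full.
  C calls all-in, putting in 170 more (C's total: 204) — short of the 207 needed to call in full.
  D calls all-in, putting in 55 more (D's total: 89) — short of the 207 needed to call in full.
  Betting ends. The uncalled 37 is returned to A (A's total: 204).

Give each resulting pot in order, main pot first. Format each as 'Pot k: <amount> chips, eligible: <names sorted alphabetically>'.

Contributions (after 37 returned to A): A=204, B=15, C=204, D=89
Pot levels (distinct totals of non-folded players): 15, 89, 204
Layer 1-15: 15 each from A, B, C, D = 15*4 = 60 chips; eligible A, B, C, D
Layer 16-89: 74 each from A, C, D = 74*3 = 222 chips; eligible A, C, D
Layer 90-204: 115 each from A, C = 115*2 = 230 chips; eligible A, C

Pot 1: 60 chips, eligible: A, B, C, D
Pot 2: 222 chips, eligible: A, C, D
Pot 3: 230 chips, eligible: A, C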